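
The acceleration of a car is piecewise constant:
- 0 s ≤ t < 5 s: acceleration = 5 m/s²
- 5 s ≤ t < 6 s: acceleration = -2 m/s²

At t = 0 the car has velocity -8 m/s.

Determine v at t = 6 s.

Δv equals the area under the a-t graph; then v = v₀ + Δv.
0–5 s: 5 × 5 = 25 m/s
5–6 s: -2 × 1 = -2 m/s
Δv = 23 m/s, so v(6) = -8 + (23) = 15 m/s.

15 m/s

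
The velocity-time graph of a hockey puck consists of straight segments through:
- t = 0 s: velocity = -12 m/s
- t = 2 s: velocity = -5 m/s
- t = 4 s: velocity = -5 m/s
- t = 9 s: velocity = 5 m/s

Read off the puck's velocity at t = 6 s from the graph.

On 4–9 s the graph is linear from -5 to 5 m/s: v(6) = -5 + (5 − -5)·(6 − 4)/(9 − 4) = -1 m/s.

-1 m/s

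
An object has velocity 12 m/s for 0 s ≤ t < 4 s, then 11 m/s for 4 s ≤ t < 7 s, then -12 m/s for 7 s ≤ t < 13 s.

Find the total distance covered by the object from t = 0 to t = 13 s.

153 m

Total distance travelled is ∫|v| dt — sum the magnitudes of each area piece.
0–4 s: |12| × 4 = 48 m
4–7 s: |11| × 3 = 33 m
7–13 s: |-12| × 6 = 72 m
Total distance = 153 m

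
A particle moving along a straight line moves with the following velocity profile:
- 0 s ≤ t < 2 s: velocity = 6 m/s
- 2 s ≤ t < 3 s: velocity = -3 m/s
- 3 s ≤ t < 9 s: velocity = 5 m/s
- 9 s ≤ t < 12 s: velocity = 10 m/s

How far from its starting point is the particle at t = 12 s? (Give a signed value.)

69 m

Net displacement equals the area under the velocity-time graph (areas below the axis count negative).
0–2 s: 6 × 2 = 12 m
2–3 s: -3 × 1 = -3 m
3–9 s: 5 × 6 = 30 m
9–12 s: 10 × 3 = 30 m
Net displacement = 69 m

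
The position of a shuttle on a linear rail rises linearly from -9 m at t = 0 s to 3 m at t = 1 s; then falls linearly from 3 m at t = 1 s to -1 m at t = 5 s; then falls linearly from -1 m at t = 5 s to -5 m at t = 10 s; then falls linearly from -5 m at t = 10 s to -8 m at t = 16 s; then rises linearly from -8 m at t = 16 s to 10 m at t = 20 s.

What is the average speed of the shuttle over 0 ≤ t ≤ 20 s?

2.05 m/s

Average speed = (total path length)/(elapsed time); on a piecewise-linear x-t graph the path length is Σ|Δx|.
0–1 s: |Δx| = |3 − -9| = 12 m
1–5 s: |Δx| = |-1 − 3| = 4 m
5–10 s: |Δx| = |-5 − -1| = 4 m
10–16 s: |Δx| = |-8 − -5| = 3 m
16–20 s: |Δx| = |10 − -8| = 18 m
Total path = 41 m; average speed = 41/20 = 2.05 m/s.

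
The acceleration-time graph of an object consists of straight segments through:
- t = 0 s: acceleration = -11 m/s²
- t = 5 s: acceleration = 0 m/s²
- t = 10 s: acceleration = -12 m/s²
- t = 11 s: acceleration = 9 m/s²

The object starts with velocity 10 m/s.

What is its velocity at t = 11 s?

-49 m/s

Δv equals the area under the a-t graph; then v = v₀ + Δv.
0–5 s: ½(-11 + 0)(5) = -27.5 m/s
5–10 s: ½(0 + -12)(5) = -30 m/s
10–11 s: ½(-12 + 9)(1) = -1.5 m/s
Δv = -59 m/s, so v(11) = 10 + (-59) = -49 m/s.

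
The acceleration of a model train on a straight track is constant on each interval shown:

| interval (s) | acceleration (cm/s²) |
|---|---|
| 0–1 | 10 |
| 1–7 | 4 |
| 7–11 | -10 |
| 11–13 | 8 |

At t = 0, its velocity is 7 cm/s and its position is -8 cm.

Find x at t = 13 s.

On each constant-a segment, Δv = aΔt and Δx = v₀Δt + ½aΔt²; chain segment to segment.
0–1 s: v starts 7 cm/s; Δx = 7·1 + ½·10·1² = 12 cm; v ends 17 cm/s.
1–7 s: v starts 17 cm/s; Δx = 17·6 + ½·4·6² = 174 cm; v ends 41 cm/s.
7–11 s: v starts 41 cm/s; Δx = 41·4 + ½·-10·4² = 84 cm; v ends 1 cm/s.
11–13 s: v starts 1 cm/s; Δx = 1·2 + ½·8·2² = 18 cm; v ends 17 cm/s.
x(13) = -8 + Σ Δx = 280 cm.

280 cm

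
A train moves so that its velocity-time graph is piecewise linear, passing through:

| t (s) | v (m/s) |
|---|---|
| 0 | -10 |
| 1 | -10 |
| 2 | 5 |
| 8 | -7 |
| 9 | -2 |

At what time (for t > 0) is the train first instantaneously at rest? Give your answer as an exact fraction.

v changes sign on 1–2 s (from -10 to 5); the graph is linear there, so v = 0 at t = 1 + (10)·(2 − 1)/(5 − -10) = 5/3 s.

t = 5/3 s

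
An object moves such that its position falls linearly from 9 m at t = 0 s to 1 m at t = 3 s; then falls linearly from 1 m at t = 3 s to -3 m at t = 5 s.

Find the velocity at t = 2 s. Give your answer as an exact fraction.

-8/3 m/s

Velocity is the slope of the x-t graph on 0–3 s: (1 − 9)/(3 − 0) = -8/3 m/s.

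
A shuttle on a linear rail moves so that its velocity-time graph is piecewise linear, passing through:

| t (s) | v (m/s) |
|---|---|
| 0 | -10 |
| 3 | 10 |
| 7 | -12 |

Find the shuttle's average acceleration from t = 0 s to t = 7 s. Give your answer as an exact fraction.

-2/7 m/s²

Average acceleration = Δv/Δt = (-12 − -10)/(7 − 0) = -2/7 m/s².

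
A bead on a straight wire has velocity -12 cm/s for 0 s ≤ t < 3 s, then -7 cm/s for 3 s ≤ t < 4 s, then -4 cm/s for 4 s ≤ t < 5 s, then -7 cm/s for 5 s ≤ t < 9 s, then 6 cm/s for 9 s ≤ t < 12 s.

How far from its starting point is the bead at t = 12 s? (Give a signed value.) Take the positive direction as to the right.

Net displacement equals the area under the velocity-time graph (areas below the axis count negative).
0–3 s: -12 × 3 = -36 cm
3–4 s: -7 × 1 = -7 cm
4–5 s: -4 × 1 = -4 cm
5–9 s: -7 × 4 = -28 cm
9–12 s: 6 × 3 = 18 cm
Net displacement = -57 cm

-57 cm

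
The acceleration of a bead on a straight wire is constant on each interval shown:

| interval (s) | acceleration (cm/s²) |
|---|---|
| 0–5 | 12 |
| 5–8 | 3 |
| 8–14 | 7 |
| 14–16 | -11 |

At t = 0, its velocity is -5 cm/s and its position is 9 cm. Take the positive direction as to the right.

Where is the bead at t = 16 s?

1012.5 cm

On each constant-a segment, Δv = aΔt and Δx = v₀Δt + ½aΔt²; chain segment to segment.
0–5 s: v starts -5 cm/s; Δx = -5·5 + ½·12·5² = 125 cm; v ends 55 cm/s.
5–8 s: v starts 55 cm/s; Δx = 55·3 + ½·3·3² = 178.5 cm; v ends 64 cm/s.
8–14 s: v starts 64 cm/s; Δx = 64·6 + ½·7·6² = 510 cm; v ends 106 cm/s.
14–16 s: v starts 106 cm/s; Δx = 106·2 + ½·-11·2² = 190 cm; v ends 84 cm/s.
x(16) = 9 + Σ Δx = 1012.5 cm.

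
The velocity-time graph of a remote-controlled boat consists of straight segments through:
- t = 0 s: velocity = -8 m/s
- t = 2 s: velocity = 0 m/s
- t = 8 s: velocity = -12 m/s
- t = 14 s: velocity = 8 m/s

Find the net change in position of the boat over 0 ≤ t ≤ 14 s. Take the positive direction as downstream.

Displacement is the signed area under the v-t curve.
0–2 s: ½(-8 + 0)(2) = -8 m
2–8 s: ½(0 + -12)(6) = -36 m
8–14 s: ½(-12 + 8)(6) = -12 m
Net displacement = -56 m

-56 m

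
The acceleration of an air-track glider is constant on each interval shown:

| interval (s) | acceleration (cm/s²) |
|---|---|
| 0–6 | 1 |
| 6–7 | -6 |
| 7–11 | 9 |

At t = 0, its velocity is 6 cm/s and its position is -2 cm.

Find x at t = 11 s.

On each constant-a segment, Δv = aΔt and Δx = v₀Δt + ½aΔt²; chain segment to segment.
0–6 s: v starts 6 cm/s; Δx = 6·6 + ½·1·6² = 54 cm; v ends 12 cm/s.
6–7 s: v starts 12 cm/s; Δx = 12·1 + ½·-6·1² = 9 cm; v ends 6 cm/s.
7–11 s: v starts 6 cm/s; Δx = 6·4 + ½·9·4² = 96 cm; v ends 42 cm/s.
x(11) = -2 + Σ Δx = 157 cm.

157 cm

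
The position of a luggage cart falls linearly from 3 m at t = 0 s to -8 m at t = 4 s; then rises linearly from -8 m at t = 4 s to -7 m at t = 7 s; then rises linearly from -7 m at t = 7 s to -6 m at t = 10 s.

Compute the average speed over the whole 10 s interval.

Average speed = (total path length)/(elapsed time); on a piecewise-linear x-t graph the path length is Σ|Δx|.
0–4 s: |Δx| = |-8 − 3| = 11 m
4–7 s: |Δx| = |-7 − -8| = 1 m
7–10 s: |Δx| = |-6 − -7| = 1 m
Total path = 13 m; average speed = 13/10 = 1.3 m/s.

1.3 m/s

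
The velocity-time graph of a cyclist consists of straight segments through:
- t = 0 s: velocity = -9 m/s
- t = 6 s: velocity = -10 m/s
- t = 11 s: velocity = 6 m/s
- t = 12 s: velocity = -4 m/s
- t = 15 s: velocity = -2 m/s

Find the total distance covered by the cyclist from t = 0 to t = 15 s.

89.85 m

Distance (not displacement) is the total path length: add the absolute areas under v-t.
0–6 s: |½(-9 + -10)(6)| = 57 m
6–11 s: v = 0 at t = 9.125 s; triangle areas 15.625 + 5.625 = 21.25 m
11–12 s: v = 0 at t = 11.6 s; triangle areas 1.8 + 0.8 = 2.6 m
12–15 s: |½(-4 + -2)(3)| = 9 m
Total distance = 89.85 m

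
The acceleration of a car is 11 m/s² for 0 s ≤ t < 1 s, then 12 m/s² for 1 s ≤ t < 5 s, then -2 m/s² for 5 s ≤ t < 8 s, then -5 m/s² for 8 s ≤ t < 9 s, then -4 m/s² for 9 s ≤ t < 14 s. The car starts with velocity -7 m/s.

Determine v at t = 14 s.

21 m/s

Δv equals the area under the a-t graph; then v = v₀ + Δv.
0–1 s: 11 × 1 = 11 m/s
1–5 s: 12 × 4 = 48 m/s
5–8 s: -2 × 3 = -6 m/s
8–9 s: -5 × 1 = -5 m/s
9–14 s: -4 × 5 = -20 m/s
Δv = 28 m/s, so v(14) = -7 + (28) = 21 m/s.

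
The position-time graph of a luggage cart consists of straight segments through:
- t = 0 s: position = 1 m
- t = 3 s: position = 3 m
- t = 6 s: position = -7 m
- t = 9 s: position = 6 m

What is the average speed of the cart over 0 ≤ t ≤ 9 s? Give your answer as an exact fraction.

25/9 m/s

Average speed = (total path length)/(elapsed time); on a piecewise-linear x-t graph the path length is Σ|Δx|.
0–3 s: |Δx| = |3 − 1| = 2 m
3–6 s: |Δx| = |-7 − 3| = 10 m
6–9 s: |Δx| = |6 − -7| = 13 m
Total path = 25 m; average speed = 25/9 = 25/9 m/s.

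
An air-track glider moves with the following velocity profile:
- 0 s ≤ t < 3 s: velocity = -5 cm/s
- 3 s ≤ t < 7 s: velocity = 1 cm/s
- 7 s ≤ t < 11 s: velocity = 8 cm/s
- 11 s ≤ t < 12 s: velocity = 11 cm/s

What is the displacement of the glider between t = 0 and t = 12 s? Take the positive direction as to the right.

32 cm

Displacement is the signed area under the v-t curve.
0–3 s: -5 × 3 = -15 cm
3–7 s: 1 × 4 = 4 cm
7–11 s: 8 × 4 = 32 cm
11–12 s: 11 × 1 = 11 cm
Net displacement = 32 cm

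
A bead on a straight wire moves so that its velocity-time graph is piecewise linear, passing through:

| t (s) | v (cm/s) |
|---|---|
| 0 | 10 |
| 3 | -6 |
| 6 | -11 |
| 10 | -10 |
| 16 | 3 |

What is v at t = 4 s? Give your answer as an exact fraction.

-23/3 cm/s

On 3–6 s the graph is linear from -6 to -11 cm/s: v(4) = -6 + (-11 − -6)·(4 − 3)/(6 − 3) = -23/3 cm/s.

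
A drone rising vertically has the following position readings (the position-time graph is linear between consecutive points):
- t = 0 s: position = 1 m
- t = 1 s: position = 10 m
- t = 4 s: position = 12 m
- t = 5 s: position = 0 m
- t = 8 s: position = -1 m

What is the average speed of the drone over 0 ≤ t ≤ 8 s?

Average speed = (total path length)/(elapsed time); on a piecewise-linear x-t graph the path length is Σ|Δx|.
0–1 s: |Δx| = |10 − 1| = 9 m
1–4 s: |Δx| = |12 − 10| = 2 m
4–5 s: |Δx| = |0 − 12| = 12 m
5–8 s: |Δx| = |-1 − 0| = 1 m
Total path = 24 m; average speed = 24/8 = 3 m/s.

3 m/s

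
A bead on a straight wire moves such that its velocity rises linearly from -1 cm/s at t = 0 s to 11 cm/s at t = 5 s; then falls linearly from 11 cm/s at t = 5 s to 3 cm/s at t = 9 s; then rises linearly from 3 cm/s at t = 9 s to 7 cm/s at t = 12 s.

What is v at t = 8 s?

5 cm/s

On 5–9 s the graph is linear from 11 to 3 cm/s: v(8) = 11 + (3 − 11)·(8 − 5)/(9 − 5) = 5 cm/s.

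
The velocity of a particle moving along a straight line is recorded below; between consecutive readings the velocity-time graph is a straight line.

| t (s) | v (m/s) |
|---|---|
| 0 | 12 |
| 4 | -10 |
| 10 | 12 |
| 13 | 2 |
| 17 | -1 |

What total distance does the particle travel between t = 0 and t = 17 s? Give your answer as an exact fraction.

Distance (not displacement) is the total path length: add the absolute areas under v-t.
0–4 s: v = 0 at t = 24/11 s; triangle areas 144/11 + 100/11 = 244/11 m
4–10 s: v = 0 at t = 74/11 s; triangle areas 150/11 + 216/11 = 366/11 m
10–13 s: |½(12 + 2)(3)| = 21 m
13–17 s: v = 0 at t = 47/3 s; triangle areas 8/3 + 2/3 = 10/3 m
Total distance = 2633/33 m

2633/33 m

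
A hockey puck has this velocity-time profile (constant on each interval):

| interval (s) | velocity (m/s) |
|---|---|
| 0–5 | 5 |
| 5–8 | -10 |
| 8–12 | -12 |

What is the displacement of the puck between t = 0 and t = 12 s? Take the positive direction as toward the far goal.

-53 m

Net displacement equals the area under the velocity-time graph (areas below the axis count negative).
0–5 s: 5 × 5 = 25 m
5–8 s: -10 × 3 = -30 m
8–12 s: -12 × 4 = -48 m
Net displacement = -53 m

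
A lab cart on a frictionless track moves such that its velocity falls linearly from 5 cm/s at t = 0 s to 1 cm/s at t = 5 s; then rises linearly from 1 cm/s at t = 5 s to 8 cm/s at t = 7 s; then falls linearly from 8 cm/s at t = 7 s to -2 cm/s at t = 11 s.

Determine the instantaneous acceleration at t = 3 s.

Acceleration is the slope of the v-t graph on 0–5 s: (1 − 5)/(5 − 0) = -0.8 cm/s².

-0.8 cm/s²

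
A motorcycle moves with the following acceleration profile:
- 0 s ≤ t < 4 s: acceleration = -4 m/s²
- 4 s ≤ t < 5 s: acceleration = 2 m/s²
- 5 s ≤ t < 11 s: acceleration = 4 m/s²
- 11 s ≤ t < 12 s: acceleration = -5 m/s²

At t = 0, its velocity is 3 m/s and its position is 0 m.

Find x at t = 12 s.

-15.5 m

On each constant-a segment, Δv = aΔt and Δx = v₀Δt + ½aΔt²; chain segment to segment.
0–4 s: v starts 3 m/s; Δx = 3·4 + ½·-4·4² = -20 m; v ends -13 m/s.
4–5 s: v starts -13 m/s; Δx = -13·1 + ½·2·1² = -12 m; v ends -11 m/s.
5–11 s: v starts -11 m/s; Δx = -11·6 + ½·4·6² = 6 m; v ends 13 m/s.
11–12 s: v starts 13 m/s; Δx = 13·1 + ½·-5·1² = 10.5 m; v ends 8 m/s.
x(12) = 0 + Σ Δx = -15.5 m.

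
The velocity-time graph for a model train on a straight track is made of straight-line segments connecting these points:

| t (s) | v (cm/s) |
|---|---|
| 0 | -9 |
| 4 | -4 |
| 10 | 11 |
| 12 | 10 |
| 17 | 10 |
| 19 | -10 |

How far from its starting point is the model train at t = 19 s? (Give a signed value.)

Net displacement equals the area under the velocity-time graph (areas below the axis count negative).
0–4 s: ½(-9 + -4)(4) = -26 cm
4–10 s: ½(-4 + 11)(6) = 21 cm
10–12 s: ½(11 + 10)(2) = 21 cm
12–17 s: 10 × 5 = 50 cm
17–19 s: ½(10 + -10)(2) = 0 cm
Net displacement = 66 cm

66 cm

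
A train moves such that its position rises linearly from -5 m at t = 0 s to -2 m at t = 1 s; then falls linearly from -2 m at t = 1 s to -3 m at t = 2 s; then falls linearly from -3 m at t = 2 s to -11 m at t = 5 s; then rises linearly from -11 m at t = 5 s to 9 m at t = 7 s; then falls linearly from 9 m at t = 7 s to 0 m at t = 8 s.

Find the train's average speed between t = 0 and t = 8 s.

5.125 m/s

Average speed = (total path length)/(elapsed time); on a piecewise-linear x-t graph the path length is Σ|Δx|.
0–1 s: |Δx| = |-2 − -5| = 3 m
1–2 s: |Δx| = |-3 − -2| = 1 m
2–5 s: |Δx| = |-11 − -3| = 8 m
5–7 s: |Δx| = |9 − -11| = 20 m
7–8 s: |Δx| = |0 − 9| = 9 m
Total path = 41 m; average speed = 41/8 = 5.125 m/s.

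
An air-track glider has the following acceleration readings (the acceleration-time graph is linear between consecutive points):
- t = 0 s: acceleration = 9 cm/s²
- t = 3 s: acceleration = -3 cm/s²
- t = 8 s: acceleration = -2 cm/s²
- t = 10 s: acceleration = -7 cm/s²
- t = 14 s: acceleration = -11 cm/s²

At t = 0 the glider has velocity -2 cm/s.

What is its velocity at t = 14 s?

-50.5 cm/s

Δv equals the area under the a-t graph; then v = v₀ + Δv.
0–3 s: ½(9 + -3)(3) = 9 cm/s
3–8 s: ½(-3 + -2)(5) = -12.5 cm/s
8–10 s: ½(-2 + -7)(2) = -9 cm/s
10–14 s: ½(-7 + -11)(4) = -36 cm/s
Δv = -48.5 cm/s, so v(14) = -2 + (-48.5) = -50.5 cm/s.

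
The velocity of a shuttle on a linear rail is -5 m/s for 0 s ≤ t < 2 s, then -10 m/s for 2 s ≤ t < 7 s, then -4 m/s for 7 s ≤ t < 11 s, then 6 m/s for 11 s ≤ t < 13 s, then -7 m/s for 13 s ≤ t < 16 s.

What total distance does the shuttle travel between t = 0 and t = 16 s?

109 m

Distance (not displacement) is the total path length: add the absolute areas under v-t.
0–2 s: |-5| × 2 = 10 m
2–7 s: |-10| × 5 = 50 m
7–11 s: |-4| × 4 = 16 m
11–13 s: |6| × 2 = 12 m
13–16 s: |-7| × 3 = 21 m
Total distance = 109 m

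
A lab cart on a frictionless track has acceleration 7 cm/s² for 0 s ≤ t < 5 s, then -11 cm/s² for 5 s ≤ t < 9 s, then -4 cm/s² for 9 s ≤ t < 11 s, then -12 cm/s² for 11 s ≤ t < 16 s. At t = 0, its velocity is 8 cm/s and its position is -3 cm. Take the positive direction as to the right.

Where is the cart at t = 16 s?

On each constant-a segment, Δv = aΔt and Δx = v₀Δt + ½aΔt²; chain segment to segment.
0–5 s: v starts 8 cm/s; Δx = 8·5 + ½·7·5² = 127.5 cm; v ends 43 cm/s.
5–9 s: v starts 43 cm/s; Δx = 43·4 + ½·-11·4² = 84 cm; v ends -1 cm/s.
9–11 s: v starts -1 cm/s; Δx = -1·2 + ½·-4·2² = -10 cm; v ends -9 cm/s.
11–16 s: v starts -9 cm/s; Δx = -9·5 + ½·-12·5² = -195 cm; v ends -69 cm/s.
x(16) = -3 + Σ Δx = 3.5 cm.

3.5 cm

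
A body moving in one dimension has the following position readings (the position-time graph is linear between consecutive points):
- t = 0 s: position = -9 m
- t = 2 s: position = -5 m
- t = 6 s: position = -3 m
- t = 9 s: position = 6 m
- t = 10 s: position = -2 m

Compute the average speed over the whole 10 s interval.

Average speed = (total path length)/(elapsed time); on a piecewise-linear x-t graph the path length is Σ|Δx|.
0–2 s: |Δx| = |-5 − -9| = 4 m
2–6 s: |Δx| = |-3 − -5| = 2 m
6–9 s: |Δx| = |6 − -3| = 9 m
9–10 s: |Δx| = |-2 − 6| = 8 m
Total path = 23 m; average speed = 23/10 = 2.3 m/s.

2.3 m/s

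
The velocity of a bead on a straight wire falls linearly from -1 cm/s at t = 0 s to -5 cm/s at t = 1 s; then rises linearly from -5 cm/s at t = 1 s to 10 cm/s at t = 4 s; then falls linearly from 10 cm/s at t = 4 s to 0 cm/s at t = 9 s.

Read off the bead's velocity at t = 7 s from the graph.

On 4–9 s the graph is linear from 10 to 0 cm/s: v(7) = 10 + (0 − 10)·(7 − 4)/(9 − 4) = 4 cm/s.

4 cm/s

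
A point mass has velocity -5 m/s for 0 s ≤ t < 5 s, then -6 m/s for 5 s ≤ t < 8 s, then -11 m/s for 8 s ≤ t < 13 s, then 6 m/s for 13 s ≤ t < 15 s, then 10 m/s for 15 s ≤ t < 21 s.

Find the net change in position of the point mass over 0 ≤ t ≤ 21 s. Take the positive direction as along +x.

Displacement is the signed area under the v-t curve.
0–5 s: -5 × 5 = -25 m
5–8 s: -6 × 3 = -18 m
8–13 s: -11 × 5 = -55 m
13–15 s: 6 × 2 = 12 m
15–21 s: 10 × 6 = 60 m
Net displacement = -26 m

-26 m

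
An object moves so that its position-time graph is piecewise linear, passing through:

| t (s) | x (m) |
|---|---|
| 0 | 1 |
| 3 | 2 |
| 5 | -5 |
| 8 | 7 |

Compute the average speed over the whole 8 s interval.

Average speed = (total path length)/(elapsed time); on a piecewise-linear x-t graph the path length is Σ|Δx|.
0–3 s: |Δx| = |2 − 1| = 1 m
3–5 s: |Δx| = |-5 − 2| = 7 m
5–8 s: |Δx| = |7 − -5| = 12 m
Total path = 20 m; average speed = 20/8 = 2.5 m/s.

2.5 m/s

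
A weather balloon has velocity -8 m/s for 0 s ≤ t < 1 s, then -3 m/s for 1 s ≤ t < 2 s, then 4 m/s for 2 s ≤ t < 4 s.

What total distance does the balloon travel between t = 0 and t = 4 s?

Distance (not displacement) is the total path length: add the absolute areas under v-t.
0–1 s: |-8| × 1 = 8 m
1–2 s: |-3| × 1 = 3 m
2–4 s: |4| × 2 = 8 m
Total distance = 19 m

19 m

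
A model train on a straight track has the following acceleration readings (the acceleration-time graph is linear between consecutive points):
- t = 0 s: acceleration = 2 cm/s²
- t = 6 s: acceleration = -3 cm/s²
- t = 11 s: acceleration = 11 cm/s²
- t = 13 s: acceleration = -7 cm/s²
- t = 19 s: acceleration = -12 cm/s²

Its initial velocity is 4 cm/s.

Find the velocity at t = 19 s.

-32 cm/s

Δv equals the area under the a-t graph; then v = v₀ + Δv.
0–6 s: ½(2 + -3)(6) = -3 cm/s
6–11 s: ½(-3 + 11)(5) = 20 cm/s
11–13 s: ½(11 + -7)(2) = 4 cm/s
13–19 s: ½(-7 + -12)(6) = -57 cm/s
Δv = -36 cm/s, so v(19) = 4 + (-36) = -32 cm/s.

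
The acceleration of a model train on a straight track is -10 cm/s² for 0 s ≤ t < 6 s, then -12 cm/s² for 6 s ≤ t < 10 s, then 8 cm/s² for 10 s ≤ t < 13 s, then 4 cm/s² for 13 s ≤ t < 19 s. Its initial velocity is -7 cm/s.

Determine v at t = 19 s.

-67 cm/s

Δv equals the area under the a-t graph; then v = v₀ + Δv.
0–6 s: -10 × 6 = -60 cm/s
6–10 s: -12 × 4 = -48 cm/s
10–13 s: 8 × 3 = 24 cm/s
13–19 s: 4 × 6 = 24 cm/s
Δv = -60 cm/s, so v(19) = -7 + (-60) = -67 cm/s.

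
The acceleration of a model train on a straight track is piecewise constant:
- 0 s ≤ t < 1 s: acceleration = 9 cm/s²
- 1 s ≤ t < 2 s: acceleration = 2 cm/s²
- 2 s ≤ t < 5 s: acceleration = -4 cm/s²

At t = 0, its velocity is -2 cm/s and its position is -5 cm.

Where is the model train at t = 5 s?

14.5 cm

On each constant-a segment, Δv = aΔt and Δx = v₀Δt + ½aΔt²; chain segment to segment.
0–1 s: v starts -2 cm/s; Δx = -2·1 + ½·9·1² = 2.5 cm; v ends 7 cm/s.
1–2 s: v starts 7 cm/s; Δx = 7·1 + ½·2·1² = 8 cm; v ends 9 cm/s.
2–5 s: v starts 9 cm/s; Δx = 9·3 + ½·-4·3² = 9 cm; v ends -3 cm/s.
x(5) = -5 + Σ Δx = 14.5 cm.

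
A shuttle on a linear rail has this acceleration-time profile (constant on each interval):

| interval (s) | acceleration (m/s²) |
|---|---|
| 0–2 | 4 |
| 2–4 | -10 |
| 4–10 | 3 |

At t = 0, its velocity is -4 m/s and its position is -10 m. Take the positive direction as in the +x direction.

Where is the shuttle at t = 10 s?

-64 m

On each constant-a segment, Δv = aΔt and Δx = v₀Δt + ½aΔt²; chain segment to segment.
0–2 s: v starts -4 m/s; Δx = -4·2 + ½·4·2² = 0 m; v ends 4 m/s.
2–4 s: v starts 4 m/s; Δx = 4·2 + ½·-10·2² = -12 m; v ends -16 m/s.
4–10 s: v starts -16 m/s; Δx = -16·6 + ½·3·6² = -42 m; v ends 2 m/s.
x(10) = -10 + Σ Δx = -64 m.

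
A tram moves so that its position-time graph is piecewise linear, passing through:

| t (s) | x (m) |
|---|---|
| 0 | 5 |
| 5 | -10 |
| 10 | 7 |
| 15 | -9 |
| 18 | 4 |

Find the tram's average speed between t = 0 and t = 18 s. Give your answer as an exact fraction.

Average speed = (total path length)/(elapsed time); on a piecewise-linear x-t graph the path length is Σ|Δx|.
0–5 s: |Δx| = |-10 − 5| = 15 m
5–10 s: |Δx| = |7 − -10| = 17 m
10–15 s: |Δx| = |-9 − 7| = 16 m
15–18 s: |Δx| = |4 − -9| = 13 m
Total path = 61 m; average speed = 61/18 = 61/18 m/s.

61/18 m/s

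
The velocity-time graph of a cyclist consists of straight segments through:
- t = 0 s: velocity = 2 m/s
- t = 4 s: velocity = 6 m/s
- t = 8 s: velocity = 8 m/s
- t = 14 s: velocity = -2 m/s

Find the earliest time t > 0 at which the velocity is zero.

t = 12.8 s

v changes sign on 8–14 s (from 8 to -2); the graph is linear there, so v = 0 at t = 8 + (-8)·(14 − 8)/(-2 − 8) = 12.8 s.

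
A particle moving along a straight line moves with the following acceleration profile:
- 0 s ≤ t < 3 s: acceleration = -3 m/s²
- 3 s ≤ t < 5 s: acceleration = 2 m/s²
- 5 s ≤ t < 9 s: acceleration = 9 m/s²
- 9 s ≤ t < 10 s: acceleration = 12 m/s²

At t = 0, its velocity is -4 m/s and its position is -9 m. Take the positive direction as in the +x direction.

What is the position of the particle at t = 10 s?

On each constant-a segment, Δv = aΔt and Δx = v₀Δt + ½aΔt²; chain segment to segment.
0–3 s: v starts -4 m/s; Δx = -4·3 + ½·-3·3² = -25.5 m; v ends -13 m/s.
3–5 s: v starts -13 m/s; Δx = -13·2 + ½·2·2² = -22 m; v ends -9 m/s.
5–9 s: v starts -9 m/s; Δx = -9·4 + ½·9·4² = 36 m; v ends 27 m/s.
9–10 s: v starts 27 m/s; Δx = 27·1 + ½·12·1² = 33 m; v ends 39 m/s.
x(10) = -9 + Σ Δx = 12.5 m.

12.5 m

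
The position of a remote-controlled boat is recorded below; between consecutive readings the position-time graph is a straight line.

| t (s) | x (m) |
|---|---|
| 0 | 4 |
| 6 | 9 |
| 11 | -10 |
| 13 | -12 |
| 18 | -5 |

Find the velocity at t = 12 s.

-1 m/s

Velocity is the slope of the x-t graph on 11–13 s: (-12 − -10)/(13 − 11) = -1 m/s.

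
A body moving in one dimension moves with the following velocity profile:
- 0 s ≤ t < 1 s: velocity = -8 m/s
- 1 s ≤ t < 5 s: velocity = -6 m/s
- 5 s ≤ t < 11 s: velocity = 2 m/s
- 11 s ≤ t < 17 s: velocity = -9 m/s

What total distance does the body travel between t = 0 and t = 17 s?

Distance (not displacement) is the total path length: add the absolute areas under v-t.
0–1 s: |-8| × 1 = 8 m
1–5 s: |-6| × 4 = 24 m
5–11 s: |2| × 6 = 12 m
11–17 s: |-9| × 6 = 54 m
Total distance = 98 m

98 m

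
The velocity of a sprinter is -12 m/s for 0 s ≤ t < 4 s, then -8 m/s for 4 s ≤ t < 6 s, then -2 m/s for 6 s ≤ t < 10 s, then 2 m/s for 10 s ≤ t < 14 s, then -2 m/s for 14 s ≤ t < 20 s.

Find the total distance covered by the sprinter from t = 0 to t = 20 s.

Total distance travelled is ∫|v| dt — sum the magnitudes of each area piece.
0–4 s: |-12| × 4 = 48 m
4–6 s: |-8| × 2 = 16 m
6–10 s: |-2| × 4 = 8 m
10–14 s: |2| × 4 = 8 m
14–20 s: |-2| × 6 = 12 m
Total distance = 92 m

92 m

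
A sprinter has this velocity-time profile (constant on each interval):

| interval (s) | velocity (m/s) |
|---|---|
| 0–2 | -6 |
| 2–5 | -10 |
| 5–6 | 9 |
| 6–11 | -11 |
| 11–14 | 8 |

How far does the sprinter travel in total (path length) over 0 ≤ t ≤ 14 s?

130 m

Distance (not displacement) is the total path length: add the absolute areas under v-t.
0–2 s: |-6| × 2 = 12 m
2–5 s: |-10| × 3 = 30 m
5–6 s: |9| × 1 = 9 m
6–11 s: |-11| × 5 = 55 m
11–14 s: |8| × 3 = 24 m
Total distance = 130 m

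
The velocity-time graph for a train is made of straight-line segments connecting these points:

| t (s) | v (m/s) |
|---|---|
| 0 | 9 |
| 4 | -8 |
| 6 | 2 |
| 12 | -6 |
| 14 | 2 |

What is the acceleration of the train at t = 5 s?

5 m/s²

Acceleration is the slope of the v-t graph on 4–6 s: (2 − -8)/(6 − 4) = 5 m/s².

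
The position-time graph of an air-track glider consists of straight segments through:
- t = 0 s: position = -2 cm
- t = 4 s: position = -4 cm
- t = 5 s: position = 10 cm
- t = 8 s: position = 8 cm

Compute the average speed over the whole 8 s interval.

Average speed = (total path length)/(elapsed time); on a piecewise-linear x-t graph the path length is Σ|Δx|.
0–4 s: |Δx| = |-4 − -2| = 2 cm
4–5 s: |Δx| = |10 − -4| = 14 cm
5–8 s: |Δx| = |8 − 10| = 2 cm
Total path = 18 cm; average speed = 18/8 = 2.25 cm/s.

2.25 cm/s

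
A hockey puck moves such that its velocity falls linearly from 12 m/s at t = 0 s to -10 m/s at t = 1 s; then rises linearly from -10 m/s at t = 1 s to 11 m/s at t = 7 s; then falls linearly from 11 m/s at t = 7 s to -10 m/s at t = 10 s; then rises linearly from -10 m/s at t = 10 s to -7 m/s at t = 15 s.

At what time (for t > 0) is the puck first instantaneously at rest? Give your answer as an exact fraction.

v changes sign on 0–1 s (from 12 to -10); the graph is linear there, so v = 0 at t = 0 + (-12)·(1 − 0)/(-10 − 12) = 6/11 s.

t = 6/11 s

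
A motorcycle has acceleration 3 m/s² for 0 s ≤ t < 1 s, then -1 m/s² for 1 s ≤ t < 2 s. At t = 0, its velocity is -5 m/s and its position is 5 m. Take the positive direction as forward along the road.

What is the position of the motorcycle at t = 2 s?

On each constant-a segment, Δv = aΔt and Δx = v₀Δt + ½aΔt²; chain segment to segment.
0–1 s: v starts -5 m/s; Δx = -5·1 + ½·3·1² = -3.5 m; v ends -2 m/s.
1–2 s: v starts -2 m/s; Δx = -2·1 + ½·-1·1² = -2.5 m; v ends -3 m/s.
x(2) = 5 + Σ Δx = -1 m.

-1 m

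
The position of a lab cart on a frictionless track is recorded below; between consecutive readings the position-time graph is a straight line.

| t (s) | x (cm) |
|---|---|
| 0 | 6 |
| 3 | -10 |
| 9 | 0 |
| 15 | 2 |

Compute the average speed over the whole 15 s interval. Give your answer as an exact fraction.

Average speed = (total path length)/(elapsed time); on a piecewise-linear x-t graph the path length is Σ|Δx|.
0–3 s: |Δx| = |-10 − 6| = 16 cm
3–9 s: |Δx| = |0 − -10| = 10 cm
9–15 s: |Δx| = |2 − 0| = 2 cm
Total path = 28 cm; average speed = 28/15 = 28/15 cm/s.

28/15 cm/s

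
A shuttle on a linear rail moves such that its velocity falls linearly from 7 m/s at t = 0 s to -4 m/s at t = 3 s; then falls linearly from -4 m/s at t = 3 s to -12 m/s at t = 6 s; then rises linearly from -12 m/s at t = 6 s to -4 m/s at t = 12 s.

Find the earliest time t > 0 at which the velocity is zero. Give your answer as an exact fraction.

t = 21/11 s

v changes sign on 0–3 s (from 7 to -4); the graph is linear there, so v = 0 at t = 0 + (-7)·(3 − 0)/(-4 − 7) = 21/11 s.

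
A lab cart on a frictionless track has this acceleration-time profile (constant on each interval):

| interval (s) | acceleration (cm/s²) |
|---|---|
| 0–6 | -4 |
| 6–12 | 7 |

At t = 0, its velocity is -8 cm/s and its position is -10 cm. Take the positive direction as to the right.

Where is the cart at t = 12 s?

On each constant-a segment, Δv = aΔt and Δx = v₀Δt + ½aΔt²; chain segment to segment.
0–6 s: v starts -8 cm/s; Δx = -8·6 + ½·-4·6² = -120 cm; v ends -32 cm/s.
6–12 s: v starts -32 cm/s; Δx = -32·6 + ½·7·6² = -66 cm; v ends 10 cm/s.
x(12) = -10 + Σ Δx = -196 cm.

-196 cm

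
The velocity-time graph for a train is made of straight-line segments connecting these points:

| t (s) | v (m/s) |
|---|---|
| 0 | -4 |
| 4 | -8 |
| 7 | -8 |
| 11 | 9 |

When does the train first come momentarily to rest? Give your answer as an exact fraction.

v changes sign on 7–11 s (from -8 to 9); the graph is linear there, so v = 0 at t = 7 + (8)·(11 − 7)/(9 − -8) = 151/17 s.

t = 151/17 s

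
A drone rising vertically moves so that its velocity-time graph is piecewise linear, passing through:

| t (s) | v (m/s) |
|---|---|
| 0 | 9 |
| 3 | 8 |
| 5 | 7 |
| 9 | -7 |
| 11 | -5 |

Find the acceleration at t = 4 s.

-0.5 m/s²

Acceleration is the slope of the v-t graph on 3–5 s: (7 − 8)/(5 − 3) = -0.5 m/s².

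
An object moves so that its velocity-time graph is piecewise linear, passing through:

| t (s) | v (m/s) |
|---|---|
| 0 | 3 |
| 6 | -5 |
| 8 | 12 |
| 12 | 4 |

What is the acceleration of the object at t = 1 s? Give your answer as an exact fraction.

Acceleration is the slope of the v-t graph on 0–6 s: (-5 − 3)/(6 − 0) = -4/3 m/s².

-4/3 m/s²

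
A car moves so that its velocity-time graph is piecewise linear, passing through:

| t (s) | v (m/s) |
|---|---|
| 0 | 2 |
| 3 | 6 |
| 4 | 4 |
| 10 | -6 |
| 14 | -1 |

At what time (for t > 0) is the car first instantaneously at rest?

v changes sign on 4–10 s (from 4 to -6); the graph is linear there, so v = 0 at t = 4 + (-4)·(10 − 4)/(-6 − 4) = 6.4 s.

t = 6.4 s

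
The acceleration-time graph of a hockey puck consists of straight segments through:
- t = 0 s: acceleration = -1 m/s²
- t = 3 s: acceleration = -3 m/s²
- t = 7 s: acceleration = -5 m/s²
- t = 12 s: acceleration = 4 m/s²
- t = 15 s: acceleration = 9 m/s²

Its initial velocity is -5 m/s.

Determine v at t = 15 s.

-10 m/s

Δv equals the area under the a-t graph; then v = v₀ + Δv.
0–3 s: ½(-1 + -3)(3) = -6 m/s
3–7 s: ½(-3 + -5)(4) = -16 m/s
7–12 s: ½(-5 + 4)(5) = -2.5 m/s
12–15 s: ½(4 + 9)(3) = 19.5 m/s
Δv = -5 m/s, so v(15) = -5 + (-5) = -10 m/s.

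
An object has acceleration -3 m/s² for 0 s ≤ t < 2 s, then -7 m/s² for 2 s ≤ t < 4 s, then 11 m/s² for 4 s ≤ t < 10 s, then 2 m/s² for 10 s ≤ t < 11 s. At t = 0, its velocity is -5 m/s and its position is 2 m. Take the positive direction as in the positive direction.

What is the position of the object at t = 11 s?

On each constant-a segment, Δv = aΔt and Δx = v₀Δt + ½aΔt²; chain segment to segment.
0–2 s: v starts -5 m/s; Δx = -5·2 + ½·-3·2² = -16 m; v ends -11 m/s.
2–4 s: v starts -11 m/s; Δx = -11·2 + ½·-7·2² = -36 m; v ends -25 m/s.
4–10 s: v starts -25 m/s; Δx = -25·6 + ½·11·6² = 48 m; v ends 41 m/s.
10–11 s: v starts 41 m/s; Δx = 41·1 + ½·2·1² = 42 m; v ends 43 m/s.
x(11) = 2 + Σ Δx = 40 m.

40 m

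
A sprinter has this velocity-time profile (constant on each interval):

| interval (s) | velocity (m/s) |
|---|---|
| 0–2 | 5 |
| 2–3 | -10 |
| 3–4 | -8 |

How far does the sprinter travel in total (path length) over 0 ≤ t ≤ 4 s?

28 m

Total distance travelled is ∫|v| dt — sum the magnitudes of each area piece.
0–2 s: |5| × 2 = 10 m
2–3 s: |-10| × 1 = 10 m
3–4 s: |-8| × 1 = 8 m
Total distance = 28 m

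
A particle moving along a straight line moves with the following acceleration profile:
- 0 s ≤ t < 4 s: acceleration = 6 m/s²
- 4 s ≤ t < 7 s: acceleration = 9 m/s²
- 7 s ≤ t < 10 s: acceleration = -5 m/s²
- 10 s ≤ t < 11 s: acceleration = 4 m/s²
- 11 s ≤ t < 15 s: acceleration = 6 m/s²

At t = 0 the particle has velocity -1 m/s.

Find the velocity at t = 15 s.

63 m/s

Δv equals the area under the a-t graph; then v = v₀ + Δv.
0–4 s: 6 × 4 = 24 m/s
4–7 s: 9 × 3 = 27 m/s
7–10 s: -5 × 3 = -15 m/s
10–11 s: 4 × 1 = 4 m/s
11–15 s: 6 × 4 = 24 m/s
Δv = 64 m/s, so v(15) = -1 + (64) = 63 m/s.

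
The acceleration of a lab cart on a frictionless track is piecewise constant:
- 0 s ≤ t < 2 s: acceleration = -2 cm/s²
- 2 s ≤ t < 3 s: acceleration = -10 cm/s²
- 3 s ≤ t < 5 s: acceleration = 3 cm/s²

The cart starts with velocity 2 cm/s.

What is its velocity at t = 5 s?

Δv equals the area under the a-t graph; then v = v₀ + Δv.
0–2 s: -2 × 2 = -4 cm/s
2–3 s: -10 × 1 = -10 cm/s
3–5 s: 3 × 2 = 6 cm/s
Δv = -8 cm/s, so v(5) = 2 + (-8) = -6 cm/s.

-6 cm/s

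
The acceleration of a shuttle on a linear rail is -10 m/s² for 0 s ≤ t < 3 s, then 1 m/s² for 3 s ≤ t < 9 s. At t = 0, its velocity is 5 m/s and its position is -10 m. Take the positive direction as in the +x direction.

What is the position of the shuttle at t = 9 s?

-172 m

On each constant-a segment, Δv = aΔt and Δx = v₀Δt + ½aΔt²; chain segment to segment.
0–3 s: v starts 5 m/s; Δx = 5·3 + ½·-10·3² = -30 m; v ends -25 m/s.
3–9 s: v starts -25 m/s; Δx = -25·6 + ½·1·6² = -132 m; v ends -19 m/s.
x(9) = -10 + Σ Δx = -172 m.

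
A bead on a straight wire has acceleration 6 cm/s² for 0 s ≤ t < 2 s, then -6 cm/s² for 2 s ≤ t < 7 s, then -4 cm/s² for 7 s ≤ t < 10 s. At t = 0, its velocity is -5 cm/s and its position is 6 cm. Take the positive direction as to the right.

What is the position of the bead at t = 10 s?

On each constant-a segment, Δv = aΔt and Δx = v₀Δt + ½aΔt²; chain segment to segment.
0–2 s: v starts -5 cm/s; Δx = -5·2 + ½·6·2² = 2 cm; v ends 7 cm/s.
2–7 s: v starts 7 cm/s; Δx = 7·5 + ½·-6·5² = -40 cm; v ends -23 cm/s.
7–10 s: v starts -23 cm/s; Δx = -23·3 + ½·-4·3² = -87 cm; v ends -35 cm/s.
x(10) = 6 + Σ Δx = -119 cm.

-119 cm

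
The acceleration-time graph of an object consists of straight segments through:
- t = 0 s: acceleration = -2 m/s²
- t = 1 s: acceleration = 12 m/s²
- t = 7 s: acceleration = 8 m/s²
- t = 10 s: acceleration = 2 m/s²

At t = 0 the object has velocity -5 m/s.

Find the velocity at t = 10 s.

75 m/s

Δv equals the area under the a-t graph; then v = v₀ + Δv.
0–1 s: ½(-2 + 12)(1) = 5 m/s
1–7 s: ½(12 + 8)(6) = 60 m/s
7–10 s: ½(8 + 2)(3) = 15 m/s
Δv = 80 m/s, so v(10) = -5 + (80) = 75 m/s.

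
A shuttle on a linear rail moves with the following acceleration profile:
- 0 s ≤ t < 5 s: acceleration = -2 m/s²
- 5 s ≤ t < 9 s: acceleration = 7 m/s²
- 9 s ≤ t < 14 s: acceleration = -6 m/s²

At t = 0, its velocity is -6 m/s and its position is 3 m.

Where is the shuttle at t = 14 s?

On each constant-a segment, Δv = aΔt and Δx = v₀Δt + ½aΔt²; chain segment to segment.
0–5 s: v starts -6 m/s; Δx = -6·5 + ½·-2·5² = -55 m; v ends -16 m/s.
5–9 s: v starts -16 m/s; Δx = -16·4 + ½·7·4² = -8 m; v ends 12 m/s.
9–14 s: v starts 12 m/s; Δx = 12·5 + ½·-6·5² = -15 m; v ends -18 m/s.
x(14) = 3 + Σ Δx = -75 m.

-75 m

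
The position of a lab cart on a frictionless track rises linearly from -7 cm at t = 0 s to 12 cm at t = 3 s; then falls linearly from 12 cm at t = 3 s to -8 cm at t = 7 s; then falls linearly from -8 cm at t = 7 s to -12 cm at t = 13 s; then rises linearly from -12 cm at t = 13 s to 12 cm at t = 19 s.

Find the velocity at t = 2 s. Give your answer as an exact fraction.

19/3 cm/s

Velocity is the slope of the x-t graph on 0–3 s: (12 − -7)/(3 − 0) = 19/3 cm/s.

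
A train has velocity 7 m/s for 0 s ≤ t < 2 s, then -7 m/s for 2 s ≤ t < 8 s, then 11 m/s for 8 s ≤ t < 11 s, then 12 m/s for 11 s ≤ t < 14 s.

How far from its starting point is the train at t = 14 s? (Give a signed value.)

41 m

Displacement is the signed area under the v-t curve.
0–2 s: 7 × 2 = 14 m
2–8 s: -7 × 6 = -42 m
8–11 s: 11 × 3 = 33 m
11–14 s: 12 × 3 = 36 m
Net displacement = 41 m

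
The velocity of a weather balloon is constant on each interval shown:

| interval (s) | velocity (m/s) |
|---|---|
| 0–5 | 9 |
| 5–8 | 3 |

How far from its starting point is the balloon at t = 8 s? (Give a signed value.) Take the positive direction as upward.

Net displacement equals the area under the velocity-time graph (areas below the axis count negative).
0–5 s: 9 × 5 = 45 m
5–8 s: 3 × 3 = 9 m
Net displacement = 54 m

54 m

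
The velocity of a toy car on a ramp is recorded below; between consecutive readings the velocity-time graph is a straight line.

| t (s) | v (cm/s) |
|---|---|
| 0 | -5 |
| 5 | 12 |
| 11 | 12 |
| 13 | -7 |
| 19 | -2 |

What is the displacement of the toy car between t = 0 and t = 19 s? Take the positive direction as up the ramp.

67.5 cm

Displacement is the signed area under the v-t curve.
0–5 s: ½(-5 + 12)(5) = 17.5 cm
5–11 s: 12 × 6 = 72 cm
11–13 s: ½(12 + -7)(2) = 5 cm
13–19 s: ½(-7 + -2)(6) = -27 cm
Net displacement = 67.5 cm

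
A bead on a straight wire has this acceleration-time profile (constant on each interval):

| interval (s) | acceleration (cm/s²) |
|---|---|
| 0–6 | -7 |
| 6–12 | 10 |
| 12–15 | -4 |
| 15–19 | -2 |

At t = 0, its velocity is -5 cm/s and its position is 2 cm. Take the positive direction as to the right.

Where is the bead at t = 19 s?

On each constant-a segment, Δv = aΔt and Δx = v₀Δt + ½aΔt²; chain segment to segment.
0–6 s: v starts -5 cm/s; Δx = -5·6 + ½·-7·6² = -156 cm; v ends -47 cm/s.
6–12 s: v starts -47 cm/s; Δx = -47·6 + ½·10·6² = -102 cm; v ends 13 cm/s.
12–15 s: v starts 13 cm/s; Δx = 13·3 + ½·-4·3² = 21 cm; v ends 1 cm/s.
15–19 s: v starts 1 cm/s; Δx = 1·4 + ½·-2·4² = -12 cm; v ends -7 cm/s.
x(19) = 2 + Σ Δx = -247 cm.

-247 cm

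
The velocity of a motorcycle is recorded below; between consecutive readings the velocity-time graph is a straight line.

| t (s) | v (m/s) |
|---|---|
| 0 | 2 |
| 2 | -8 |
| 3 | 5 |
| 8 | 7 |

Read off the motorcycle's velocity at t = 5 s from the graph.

5.8 m/s

On 3–8 s the graph is linear from 5 to 7 m/s: v(5) = 5 + (7 − 5)·(5 − 3)/(8 − 3) = 5.8 m/s.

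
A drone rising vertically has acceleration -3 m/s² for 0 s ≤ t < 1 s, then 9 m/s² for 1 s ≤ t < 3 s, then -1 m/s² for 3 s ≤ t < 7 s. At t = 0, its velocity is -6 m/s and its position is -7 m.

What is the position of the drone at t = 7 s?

13.5 m

On each constant-a segment, Δv = aΔt and Δx = v₀Δt + ½aΔt²; chain segment to segment.
0–1 s: v starts -6 m/s; Δx = -6·1 + ½·-3·1² = -7.5 m; v ends -9 m/s.
1–3 s: v starts -9 m/s; Δx = -9·2 + ½·9·2² = 0 m; v ends 9 m/s.
3–7 s: v starts 9 m/s; Δx = 9·4 + ½·-1·4² = 28 m; v ends 5 m/s.
x(7) = -7 + Σ Δx = 13.5 m.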